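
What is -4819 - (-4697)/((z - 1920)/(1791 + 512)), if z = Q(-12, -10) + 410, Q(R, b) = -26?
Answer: -18219175/1536 ≈ -11861.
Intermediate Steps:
z = 384 (z = -26 + 410 = 384)
-4819 - (-4697)/((z - 1920)/(1791 + 512)) = -4819 - (-4697)/((384 - 1920)/(1791 + 512)) = -4819 - (-4697)/((-1536/2303)) = -4819 - (-4697)/((-1536*1/2303)) = -4819 - (-4697)/(-1536/2303) = -4819 - (-4697)*(-2303)/1536 = -4819 - 1*10817191/1536 = -4819 - 10817191/1536 = -18219175/1536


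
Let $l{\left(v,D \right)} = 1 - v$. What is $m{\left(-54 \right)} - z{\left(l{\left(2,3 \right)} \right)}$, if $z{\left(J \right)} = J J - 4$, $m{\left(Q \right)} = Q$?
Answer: $-51$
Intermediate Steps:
$z{\left(J \right)} = -4 + J^{2}$ ($z{\left(J \right)} = J^{2} - 4 = -4 + J^{2}$)
$m{\left(-54 \right)} - z{\left(l{\left(2,3 \right)} \right)} = -54 - \left(-4 + \left(1 - 2\right)^{2}\right) = -54 - \left(-4 + \left(-1\right)^{2}\right) = -54 - \left(-4 + 1\right) = -54 - -3 = -54 + 3 = -51$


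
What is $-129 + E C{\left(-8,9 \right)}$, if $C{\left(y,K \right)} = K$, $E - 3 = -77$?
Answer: $-795$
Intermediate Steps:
$E = -74$ ($E = 3 - 77 = -74$)
$-129 + E C{\left(-8,9 \right)} = -129 - 666 = -795$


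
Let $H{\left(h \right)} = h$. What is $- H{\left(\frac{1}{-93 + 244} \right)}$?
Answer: $- \frac{1}{151} \approx -0.0066225$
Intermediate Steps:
$- H{\left(\frac{1}{-93 + 244} \right)} = - \frac{1}{-93 + 244} = - \frac{1}{151}$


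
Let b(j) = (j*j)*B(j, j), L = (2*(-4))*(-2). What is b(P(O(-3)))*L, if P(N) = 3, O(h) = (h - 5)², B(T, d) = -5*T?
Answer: -2160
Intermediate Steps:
L = 16 (L = -8*(-2) = 16)
O(h) = (-5 + h)²
b(j) = -5*j³ (b(j) = (j*j)*(-5*j) = j²*(-5*j) = -5*j³)
b(P(O(-3)))*L = -5*3³*16 = -5*27*16 = -135*16 = -2160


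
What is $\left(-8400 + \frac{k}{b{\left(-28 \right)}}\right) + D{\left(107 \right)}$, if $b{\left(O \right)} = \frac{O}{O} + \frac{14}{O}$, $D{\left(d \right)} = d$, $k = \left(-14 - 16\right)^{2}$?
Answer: $-6493$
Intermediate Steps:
$k = 900$ ($k = \left(-30\right)^{2} = 900$)
$b{\left(O \right)} = 1 + \frac{14}{O}$
$\left(-8400 + \frac{k}{b{\left(-28 \right)}}\right) + D{\left(107 \right)} = \left(-8400 + \frac{900}{\frac{1}{-28} \left(14 - 28\right)}\right) + 107 = \left(-8400 + \frac{900}{\left(- \frac{1}{28}\right) \left(-14\right)}\right) + 107 = \left(-8400 + 900 \frac{1}{\frac{1}{2}}\right) + 107 = \left(-8400 + 900 \cdot 2\right) + 107 = \left(-8400 + 1800\right) + 107 = -6600 + 107 = -6493$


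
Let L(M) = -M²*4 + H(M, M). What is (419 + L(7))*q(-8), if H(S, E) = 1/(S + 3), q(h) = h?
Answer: -8924/5 ≈ -1784.8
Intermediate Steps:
H(S, E) = 1/(3 + S)
L(M) = 1/(3 + M) - 4*M² (L(M) = -M²*4 + 1/(3 + M) = -4*M² + 1/(3 + M) = 1/(3 + M) - 4*M²)
(419 + L(7))*q(-8) = (419 + (1 - 4*7²*(3 + 7))/(3 + 7))*(-8) = (419 + (1 - 4*49*10)/10)*(-8) = (419 + (1 - 1960)/10)*(-8) = (419 + (⅒)*(-1959))*(-8) = (419 - 1959/10)*(-8) = (2231/10)*(-8) = -8924/5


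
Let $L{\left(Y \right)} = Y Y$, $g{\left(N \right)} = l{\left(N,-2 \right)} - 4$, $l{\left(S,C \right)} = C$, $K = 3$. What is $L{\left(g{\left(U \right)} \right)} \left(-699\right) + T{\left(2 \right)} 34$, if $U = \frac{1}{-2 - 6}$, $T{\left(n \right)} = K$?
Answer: $-25062$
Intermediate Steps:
$T{\left(n \right)} = 3$
$U = - \frac{1}{8}$ ($U = \frac{1}{-8} = - \frac{1}{8} \approx -0.125$)
$g{\left(N \right)} = -6$ ($g{\left(N \right)} = -2 - 4 = -6$)
$L{\left(Y \right)} = Y^{2}$
$L{\left(g{\left(U \right)} \right)} \left(-699\right) + T{\left(2 \right)} 34 = \left(-6\right)^{2} \left(-699\right) + 3 \cdot 34 = 36 \left(-699\right) + 102 = -25164 + 102 = -25062$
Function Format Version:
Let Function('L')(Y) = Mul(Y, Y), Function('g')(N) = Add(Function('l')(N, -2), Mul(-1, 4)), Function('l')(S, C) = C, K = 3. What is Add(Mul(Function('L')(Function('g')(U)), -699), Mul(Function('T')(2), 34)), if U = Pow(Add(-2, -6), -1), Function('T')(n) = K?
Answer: -25062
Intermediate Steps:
Function('T')(n) = 3
U = Rational(-1, 8) (U = Pow(-8, -1) = Rational(-1, 8) ≈ -0.12500)
Function('g')(N) = -6 (Function('g')(N) = Add(-2, Mul(-1, 4)) = Add(-2, -4) = -6)
Function('L')(Y) = Pow(Y, 2)
Add(Mul(Function('L')(Function('g')(U)), -699), Mul(Function('T')(2), 34)) = Add(Mul(Pow(-6, 2), -699), Mul(3, 34)) = Add(Mul(36, -699), 102) = Add(-25164, 102) = -25062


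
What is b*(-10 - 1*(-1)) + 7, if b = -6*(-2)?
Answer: -101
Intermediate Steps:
b = 12
b*(-10 - 1*(-1)) + 7 = 12*(-10 - 1*(-1)) + 7 = 12*(-10 + 1) + 7 = 12*(-9) + 7 = -108 + 7 = -101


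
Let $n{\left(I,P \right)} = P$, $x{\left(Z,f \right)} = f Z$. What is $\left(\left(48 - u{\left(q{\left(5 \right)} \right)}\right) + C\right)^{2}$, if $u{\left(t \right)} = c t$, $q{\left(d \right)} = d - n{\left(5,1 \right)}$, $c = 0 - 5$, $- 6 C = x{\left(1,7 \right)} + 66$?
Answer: $\frac{112225}{36} \approx 3117.4$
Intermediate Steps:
$x{\left(Z,f \right)} = Z f$
$C = - \frac{73}{6}$ ($C = - \frac{1 \cdot 7 + 66}{6} = - \frac{7 + 66}{6} = \left(- \frac{1}{6}\right) 73 = - \frac{73}{6} \approx -12.167$)
$c = -5$ ($c = 0 - 5 = -5$)
$q{\left(d \right)} = -1 + d$ ($q{\left(d \right)} = d - 1 = -1 + d$)
$u{\left(t \right)} = - 5 t$
$\left(\left(48 - u{\left(q{\left(5 \right)} \right)}\right) + C\right)^{2} = \left(\left(48 - - 5 \left(-1 + 5\right)\right) - \frac{73}{6}\right)^{2} = \left(\left(48 - \left(-5\right) 4\right) - \frac{73}{6}\right)^{2} = \left(\left(48 - -20\right) - \frac{73}{6}\right)^{2} = \left(\left(48 + 20\right) - \frac{73}{6}\right)^{2} = \left(68 - \frac{73}{6}\right)^{2} = \left(\frac{335}{6}\right)^{2} = \frac{112225}{36}$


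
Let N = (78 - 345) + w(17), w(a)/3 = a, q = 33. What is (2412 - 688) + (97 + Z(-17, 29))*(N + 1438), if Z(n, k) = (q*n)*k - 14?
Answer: -19777568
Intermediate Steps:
w(a) = 3*a
N = -216 (N = (78 - 345) + 3*17 = -267 + 51 = -216)
Z(n, k) = -14 + 33*k*n (Z(n, k) = (33*n)*k - 14 = 33*k*n - 14 = -14 + 33*k*n)
(2412 - 688) + (97 + Z(-17, 29))*(N + 1438) = (2412 - 688) + (97 + (-14 + 33*29*(-17)))*(-216 + 1438) = 1724 + (97 + (-14 - 16269))*1222 = 1724 + (97 - 16283)*1222 = 1724 - 16186*1222 = 1724 - 19779292 = -19777568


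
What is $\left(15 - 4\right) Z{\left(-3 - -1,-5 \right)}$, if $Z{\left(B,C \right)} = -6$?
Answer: $-66$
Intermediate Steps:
$\left(15 - 4\right) Z{\left(-3 - -1,-5 \right)} = \left(15 - 4\right) \left(-6\right) = 11 \left(-6\right) = -66$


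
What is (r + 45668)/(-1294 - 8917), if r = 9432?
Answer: -55100/10211 ≈ -5.3961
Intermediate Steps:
(r + 45668)/(-1294 - 8917) = (9432 + 45668)/(-1294 - 8917) = 55100/(-10211) = 55100*(-1/10211) = -55100/10211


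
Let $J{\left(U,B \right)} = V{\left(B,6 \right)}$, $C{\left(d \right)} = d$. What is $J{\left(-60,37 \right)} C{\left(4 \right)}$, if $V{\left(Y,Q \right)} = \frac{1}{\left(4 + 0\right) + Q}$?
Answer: $\frac{2}{5} \approx 0.4$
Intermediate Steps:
$V{\left(Y,Q \right)} = \frac{1}{4 + Q}$
$J{\left(U,B \right)} = \frac{1}{10}$ ($J{\left(U,B \right)} = \frac{1}{4 + 6} = \frac{1}{10}$)
$J{\left(-60,37 \right)} C{\left(4 \right)} = \frac{1}{10} \cdot 4 = \frac{2}{5}$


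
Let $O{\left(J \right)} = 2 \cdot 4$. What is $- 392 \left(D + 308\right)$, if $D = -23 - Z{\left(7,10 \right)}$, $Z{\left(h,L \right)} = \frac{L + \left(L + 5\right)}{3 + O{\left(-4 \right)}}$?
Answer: $- \frac{1219120}{11} \approx -1.1083 \cdot 10^{5}$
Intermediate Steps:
$O{\left(J \right)} = 8$
$Z{\left(h,L \right)} = \frac{5}{11} + \frac{2 L}{11}$ ($Z{\left(h,L \right)} = \frac{L + \left(L + 5\right)}{3 + 8} = \frac{L + \left(5 + L\right)}{11} = \left(5 + 2 L\right) \frac{1}{11} = \frac{5}{11} + \frac{2 L}{11}$)
$D = - \frac{278}{11}$ ($D = -23 - \left(\frac{5}{11} + \frac{2}{11} \cdot 10\right) = -23 - \left(\frac{5}{11} + \frac{20}{11}\right) = -23 - \frac{25}{11} = - \frac{278}{11} \approx -25.273$)
$- 392 \left(D + 308\right) = - 392 \left(- \frac{278}{11} + 308\right) = \left(-392\right) \frac{3110}{11} = - \frac{1219120}{11}$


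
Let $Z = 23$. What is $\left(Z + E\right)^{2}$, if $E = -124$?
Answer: $10201$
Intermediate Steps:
$\left(Z + E\right)^{2} = \left(23 - 124\right)^{2} = \left(-101\right)^{2} = 10201$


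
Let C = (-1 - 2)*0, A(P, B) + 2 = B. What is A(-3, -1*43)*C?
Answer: 0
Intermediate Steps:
A(P, B) = -2 + B
C = 0 (C = -3*0 = 0)
A(-3, -1*43)*C = (-2 - 1*43)*0 = (-2 - 43)*0 = -45*0 = 0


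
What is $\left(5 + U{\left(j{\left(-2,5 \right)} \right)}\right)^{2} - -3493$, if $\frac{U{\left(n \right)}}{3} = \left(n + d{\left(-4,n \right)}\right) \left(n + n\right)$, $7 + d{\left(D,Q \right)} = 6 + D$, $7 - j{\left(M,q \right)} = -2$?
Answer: $52334$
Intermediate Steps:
$j{\left(M,q \right)} = 9$ ($j{\left(M,q \right)} = 7 - -2 = 7 + 2 = 9$)
$d{\left(D,Q \right)} = -1 + D$ ($d{\left(D,Q \right)} = -7 + \left(6 + D\right) = -1 + D$)
$U{\left(n \right)} = 6 n \left(-5 + n\right)$ ($U{\left(n \right)} = 3 \left(n - 5\right) \left(n + n\right) = 3 \left(n - 5\right) 2 n = 3 \left(-5 + n\right) 2 n = 3 \cdot 2 n \left(-5 + n\right) = 6 n \left(-5 + n\right)$)
$\left(5 + U{\left(j{\left(-2,5 \right)} \right)}\right)^{2} - -3493 = \left(5 + 6 \cdot 9 \left(-5 + 9\right)\right)^{2} - -3493 = \left(5 + 6 \cdot 9 \cdot 4\right)^{2} + 3493 = \left(5 + 216\right)^{2} + 3493 = 221^{2} + 3493 = 48841 + 3493 = 52334$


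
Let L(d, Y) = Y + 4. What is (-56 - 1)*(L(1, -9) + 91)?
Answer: -4902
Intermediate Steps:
L(d, Y) = 4 + Y
(-56 - 1)*(L(1, -9) + 91) = (-56 - 1)*((4 - 9) + 91) = -57*(-5 + 91) = -57*86 = -4902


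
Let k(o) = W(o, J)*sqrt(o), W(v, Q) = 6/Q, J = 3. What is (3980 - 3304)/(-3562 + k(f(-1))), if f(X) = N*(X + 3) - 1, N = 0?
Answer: -300989/1585981 - 169*I/1585981 ≈ -0.18978 - 0.00010656*I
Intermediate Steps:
f(X) = -1 (f(X) = 0*(X + 3) - 1 = 0*(3 + X) - 1 = 0 - 1 = -1)
k(o) = 2*sqrt(o) (k(o) = (6/3)*sqrt(o) = (6*(1/3))*sqrt(o) = 2*sqrt(o))
(3980 - 3304)/(-3562 + k(f(-1))) = (3980 - 3304)/(-3562 + 2*sqrt(-1)) = 676/(-3562 + 2*I) = 676*((-3562 - 2*I)/12687848) = 169*(-3562 - 2*I)/3171962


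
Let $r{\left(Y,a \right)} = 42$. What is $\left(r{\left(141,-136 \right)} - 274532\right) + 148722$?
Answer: $-125768$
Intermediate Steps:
$\left(r{\left(141,-136 \right)} - 274532\right) + 148722 = \left(42 - 274532\right) + 148722 = -274490 + 148722 = -125768$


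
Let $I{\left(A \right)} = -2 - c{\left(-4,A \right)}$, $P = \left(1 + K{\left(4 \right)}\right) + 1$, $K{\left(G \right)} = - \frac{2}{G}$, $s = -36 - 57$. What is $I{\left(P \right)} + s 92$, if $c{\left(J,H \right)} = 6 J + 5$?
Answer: $-8539$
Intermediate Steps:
$s = -93$ ($s = -36 - 57 = -93$)
$c{\left(J,H \right)} = 5 + 6 J$
$P = \frac{3}{2}$ ($P = \left(1 - \frac{2}{4}\right) + 1 = \left(1 - \frac{1}{2}\right) + 1 = \frac{1}{2} + 1 = \frac{3}{2} \approx 1.5$)
$I{\left(A \right)} = 17$ ($I{\left(A \right)} = -2 - \left(5 + 6 \left(-4\right)\right) = -2 - \left(5 - 24\right) = -2 - -19 = -2 + 19 = 17$)
$I{\left(P \right)} + s 92 = 17 - 8556 = -8539$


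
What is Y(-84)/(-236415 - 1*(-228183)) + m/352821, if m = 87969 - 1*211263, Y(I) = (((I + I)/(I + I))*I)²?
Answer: -20272/16801 ≈ -1.2066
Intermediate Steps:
Y(I) = I² (Y(I) = (((2*I)/((2*I)))*I)² = (((2*I)*(1/(2*I)))*I)² = (1*I)² = I²)
m = -123294 (m = 87969 - 211263 = -123294)
Y(-84)/(-236415 - 1*(-228183)) + m/352821 = (-84)²/(-236415 - 1*(-228183)) - 123294/352821 = 7056/(-236415 + 228183) - 123294*1/352821 = 7056/(-8232) - 41098/117607 = 7056*(-1/8232) - 41098/117607 = -6/7 - 41098/117607 = -20272/16801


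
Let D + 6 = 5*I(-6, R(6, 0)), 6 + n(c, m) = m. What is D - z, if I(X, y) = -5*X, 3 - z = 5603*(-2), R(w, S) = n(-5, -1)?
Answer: -11065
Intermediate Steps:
n(c, m) = -6 + m
R(w, S) = -7 (R(w, S) = -6 - 1 = -7)
z = 11209 (z = 3 - 5603*(-2) = 3 - 1*(-11206) = 3 + 11206 = 11209)
D = 144 (D = -6 + 5*(-5*(-6)) = -6 + 5*30 = -6 + 150 = 144)
D - z = 144 - 1*11209 = 144 - 11209 = -11065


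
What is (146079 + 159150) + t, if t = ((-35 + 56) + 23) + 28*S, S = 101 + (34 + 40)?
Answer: 310173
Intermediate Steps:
S = 175 (S = 101 + 74 = 175)
t = 4944 (t = ((-35 + 56) + 23) + 28*175 = (21 + 23) + 4900 = 44 + 4900 = 4944)
(146079 + 159150) + t = (146079 + 159150) + 4944 = 305229 + 4944 = 310173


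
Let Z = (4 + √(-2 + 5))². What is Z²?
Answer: (4 + √3)⁴ ≈ 1079.5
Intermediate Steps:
Z = (4 + √3)² ≈ 32.856
Z² = ((4 + √3)²)² = (4 + √3)⁴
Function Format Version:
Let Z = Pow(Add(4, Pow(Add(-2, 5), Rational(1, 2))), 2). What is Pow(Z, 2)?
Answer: Pow(Add(4, Pow(3, Rational(1, 2))), 4) ≈ 1079.5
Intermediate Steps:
Z = Pow(Add(4, Pow(3, Rational(1, 2))), 2) ≈ 32.856
Pow(Z, 2) = Pow(Pow(Add(4, Pow(3, Rational(1, 2))), 2), 2) = Pow(Add(4, Pow(3, Rational(1, 2))), 4)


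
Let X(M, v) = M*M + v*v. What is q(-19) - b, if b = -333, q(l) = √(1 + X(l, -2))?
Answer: 333 + √366 ≈ 352.13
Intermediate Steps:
X(M, v) = M² + v²
q(l) = √(5 + l²) (q(l) = √(1 + (l² + (-2)²)) = √(1 + (l² + 4)) = √(1 + (4 + l²)) = √(5 + l²))
q(-19) - b = √(5 + (-19)²) - 1*(-333) = √(5 + 361) + 333 = √366 + 333 = 333 + √366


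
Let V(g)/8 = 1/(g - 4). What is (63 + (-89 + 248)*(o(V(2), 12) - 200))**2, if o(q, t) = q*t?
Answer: 1549918161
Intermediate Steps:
V(g) = 8/(-4 + g) (V(g) = 8/(g - 4) = 8/(-4 + g))
(63 + (-89 + 248)*(o(V(2), 12) - 200))**2 = (63 + (-89 + 248)*((8/(-4 + 2))*12 - 200))**2 = (63 + 159*((8/(-2))*12 - 200))**2 = (63 + 159*((8*(-1/2))*12 - 200))**2 = (63 + 159*(-4*12 - 200))**2 = (63 + 159*(-48 - 200))**2 = (63 + 159*(-248))**2 = (63 - 39432)**2 = (-39369)**2 = 1549918161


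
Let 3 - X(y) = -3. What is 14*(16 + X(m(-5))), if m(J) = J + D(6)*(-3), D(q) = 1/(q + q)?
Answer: 308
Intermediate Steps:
D(q) = 1/(2*q)
m(J) = -1/4 + J (m(J) = J + ((1/2)/6)*(-3) = J + ((1/2)*(1/6))*(-3) = J + (1/12)*(-3) = J - 1/4 = -1/4 + J)
X(y) = 6 (X(y) = 3 - 1*(-3) = 3 + 3 = 6)
14*(16 + X(m(-5))) = 14*(16 + 6) = 14*22 = 308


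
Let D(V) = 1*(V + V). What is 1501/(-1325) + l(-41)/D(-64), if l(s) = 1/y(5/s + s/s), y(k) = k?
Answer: -6970933/6105600 ≈ -1.1417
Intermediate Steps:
D(V) = 2*V (D(V) = 1*(2*V) = 2*V)
l(s) = 1/(1 + 5/s) (l(s) = 1/(5/s + s/s) = 1/(5/s + 1) = 1/(1 + 5/s))
1501/(-1325) + l(-41)/D(-64) = 1501/(-1325) + (-41/(5 - 41))/((2*(-64))) = 1501*(-1/1325) - 41/(-36)/(-128) = -1501/1325 - 41*(-1/36)*(-1/128) = -1501/1325 + (41/36)*(-1/128) = -1501/1325 - 41/4608 = -6970933/6105600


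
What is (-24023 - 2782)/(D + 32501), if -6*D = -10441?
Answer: -160830/205447 ≈ -0.78283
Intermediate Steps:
D = 10441/6 (D = -⅙*(-10441) = 10441/6 ≈ 1740.2)
(-24023 - 2782)/(D + 32501) = (-24023 - 2782)/(10441/6 + 32501) = -26805/205447/6 = -26805*6/205447 = -160830/205447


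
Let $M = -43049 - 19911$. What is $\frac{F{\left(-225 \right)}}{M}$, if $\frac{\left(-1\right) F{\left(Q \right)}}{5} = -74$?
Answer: $- \frac{37}{6296} \approx -0.0058767$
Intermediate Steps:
$F{\left(Q \right)} = 370$ ($F{\left(Q \right)} = \left(-5\right) \left(-74\right) = 370$)
$M = -62960$
$\frac{F{\left(-225 \right)}}{M} = \frac{370}{-62960} = 370 \left(- \frac{1}{62960}\right) = - \frac{37}{6296}$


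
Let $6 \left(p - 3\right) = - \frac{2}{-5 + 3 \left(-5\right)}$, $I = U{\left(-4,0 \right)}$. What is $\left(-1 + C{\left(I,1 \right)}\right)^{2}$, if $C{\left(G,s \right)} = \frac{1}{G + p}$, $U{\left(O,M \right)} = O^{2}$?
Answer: $\frac{1168561}{1301881} \approx 0.89759$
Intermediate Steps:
$I = 16$ ($I = \left(-4\right)^{2} = 16$)
$p = \frac{181}{60}$ ($p = 3 + \frac{\left(-2\right) \frac{1}{-5 + 3 \left(-5\right)}}{6} = 3 + \frac{\left(-2\right) \frac{1}{-5 - 15}}{6} = 3 + \frac{\left(-2\right) \frac{1}{-20}}{6} = 3 + \frac{\left(-2\right) \left(- \frac{1}{20}\right)}{6} = 3 + \frac{1}{6} \cdot \frac{1}{10} = 3 + \frac{1}{60} = \frac{181}{60} \approx 3.0167$)
$C{\left(G,s \right)} = \frac{1}{\frac{181}{60} + G}$ ($C{\left(G,s \right)} = \frac{1}{G + \frac{181}{60}} = \frac{1}{\frac{181}{60} + G}$)
$\left(-1 + C{\left(I,1 \right)}\right)^{2} = \left(-1 + \frac{60}{181 + 60 \cdot 16}\right)^{2} = \left(-1 + \frac{60}{181 + 960}\right)^{2} = \left(-1 + \frac{60}{1141}\right)^{2} = \left(- \frac{1081}{1141}\right)^{2} = \frac{1168561}{1301881}$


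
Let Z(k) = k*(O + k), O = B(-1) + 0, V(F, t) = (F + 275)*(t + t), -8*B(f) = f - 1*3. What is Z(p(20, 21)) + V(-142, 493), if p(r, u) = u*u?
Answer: 651679/2 ≈ 3.2584e+5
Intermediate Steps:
B(f) = 3/8 - f/8 (B(f) = -(f - 1*3)/8 = -(f - 3)/8 = -(-3 + f)/8 = 3/8 - f/8)
p(r, u) = u**2
V(F, t) = 2*t*(275 + F) (V(F, t) = (275 + F)*(2*t) = 2*t*(275 + F))
O = 1/2 (O = (3/8 - 1/8*(-1)) + 0 = (3/8 + 1/8) + 0 = 1/2 + 0 = 1/2 ≈ 0.50000)
Z(k) = k*(1/2 + k)
Z(p(20, 21)) + V(-142, 493) = 21**2*(1/2 + 21**2) + 2*493*(275 - 142) = 441*(1/2 + 441) + 2*493*133 = 441*(883/2) + 131138 = 389403/2 + 131138 = 651679/2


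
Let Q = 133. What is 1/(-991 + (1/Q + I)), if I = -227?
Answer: -133/161993 ≈ -0.00082102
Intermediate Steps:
1/(-991 + (1/Q + I)) = 1/(-991 + (1/133 - 227)) = 1/(-991 - 30190/133) = 1/(-161993/133) = -133/161993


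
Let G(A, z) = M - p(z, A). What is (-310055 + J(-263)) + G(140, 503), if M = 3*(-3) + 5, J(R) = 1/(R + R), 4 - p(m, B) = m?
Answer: -162828561/526 ≈ -3.0956e+5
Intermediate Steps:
p(m, B) = 4 - m
J(R) = 1/(2*R)
M = -4 (M = -9 + 5 = -4)
G(A, z) = -8 + z (G(A, z) = -4 - (4 - z) = -4 + (-4 + z) = -8 + z)
(-310055 + J(-263)) + G(140, 503) = (-310055 + (1/2)/(-263)) + (-8 + 503) = (-310055 + (1/2)*(-1/263)) + 495 = (-310055 - 1/526) + 495 = -163088931/526 + 495 = -162828561/526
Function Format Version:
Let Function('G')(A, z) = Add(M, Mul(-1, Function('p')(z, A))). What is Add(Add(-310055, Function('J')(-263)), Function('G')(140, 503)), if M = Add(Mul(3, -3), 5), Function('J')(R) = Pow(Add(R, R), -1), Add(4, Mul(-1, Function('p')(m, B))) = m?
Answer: Rational(-162828561, 526) ≈ -3.0956e+5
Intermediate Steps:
Function('p')(m, B) = Add(4, Mul(-1, m))
Function('J')(R) = Mul(Rational(1, 2), Pow(R, -1)) (Function('J')(R) = Pow(Mul(2, R), -1) = Mul(Rational(1, 2), Pow(R, -1)))
M = -4 (M = Add(-9, 5) = -4)
Function('G')(A, z) = Add(-8, z) (Function('G')(A, z) = Add(-4, Mul(-1, Add(4, Mul(-1, z)))) = Add(-4, Add(-4, z)) = Add(-8, z))
Add(Add(-310055, Function('J')(-263)), Function('G')(140, 503)) = Add(Add(-310055, Mul(Rational(1, 2), Pow(-263, -1))), Add(-8, 503)) = Add(Add(-310055, Mul(Rational(1, 2), Rational(-1, 263))), 495) = Add(Add(-310055, Rational(-1, 526)), 495) = Add(Rational(-163088931, 526), 495) = Rational(-162828561, 526)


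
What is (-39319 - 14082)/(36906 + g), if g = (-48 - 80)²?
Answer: -53401/53290 ≈ -1.0021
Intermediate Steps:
g = 16384 (g = (-128)² = 16384)
(-39319 - 14082)/(36906 + g) = (-39319 - 14082)/(36906 + 16384) = -53401/53290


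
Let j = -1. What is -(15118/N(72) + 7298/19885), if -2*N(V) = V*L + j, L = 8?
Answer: 2912422/55775 ≈ 52.217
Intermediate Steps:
N(V) = 1/2 - 4*V (N(V) = -(V*8 - 1)/2 = -(8*V - 1)/2 = -(-1 + 8*V)/2 = 1/2 - 4*V)
-(15118/N(72) + 7298/19885) = -(15118/(1/2 - 4*72) + 7298/19885) = -(15118/(1/2 - 288) + 7298*(1/19885)) = -(15118/(-575/2) + 178/485) = -(15118*(-2/575) + 178/485) = -(-30236/575 + 178/485) = -1*(-2912422/55775) = 2912422/55775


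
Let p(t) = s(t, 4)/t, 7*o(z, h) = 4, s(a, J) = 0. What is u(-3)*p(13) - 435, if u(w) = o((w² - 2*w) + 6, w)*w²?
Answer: -435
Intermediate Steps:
o(z, h) = 4/7 (o(z, h) = (⅐)*4 = 4/7)
p(t) = 0 (p(t) = 0/t = 0)
u(w) = 4*w²/7
u(-3)*p(13) - 435 = ((4/7)*(-3)²)*0 - 435 = ((4/7)*9)*0 - 435 = (36/7)*0 - 435 = 0 - 435 = -435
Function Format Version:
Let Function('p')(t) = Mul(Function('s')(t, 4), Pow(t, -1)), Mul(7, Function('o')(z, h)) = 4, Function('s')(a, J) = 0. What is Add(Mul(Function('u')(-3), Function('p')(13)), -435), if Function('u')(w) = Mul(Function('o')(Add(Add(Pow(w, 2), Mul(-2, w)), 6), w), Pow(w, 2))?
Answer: -435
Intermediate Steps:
Function('o')(z, h) = Rational(4, 7) (Function('o')(z, h) = Mul(Rational(1, 7), 4) = Rational(4, 7))
Function('p')(t) = 0 (Function('p')(t) = Mul(0, Pow(t, -1)) = 0)
Function('u')(w) = Mul(Rational(4, 7), Pow(w, 2))
Add(Mul(Function('u')(-3), Function('p')(13)), -435) = Add(Mul(Mul(Rational(4, 7), Pow(-3, 2)), 0), -435) = Add(Mul(Mul(Rational(4, 7), 9), 0), -435) = Add(Mul(Rational(36, 7), 0), -435) = Add(0, -435) = -435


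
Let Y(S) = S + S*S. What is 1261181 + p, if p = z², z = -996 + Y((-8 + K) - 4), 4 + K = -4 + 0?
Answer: 1640637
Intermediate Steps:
K = -8 (K = -4 + (-4 + 0) = -4 - 4 = -8)
Y(S) = S + S²
z = -616 (z = -996 + ((-8 - 8) - 4)*(1 + ((-8 - 8) - 4)) = -996 + (-16 - 4)*(1 + (-16 - 4)) = -996 - 20*(1 - 20) = -996 - 20*(-19) = -996 + 380 = -616)
p = 379456 (p = (-616)² = 379456)
1261181 + p = 1261181 + 379456 = 1640637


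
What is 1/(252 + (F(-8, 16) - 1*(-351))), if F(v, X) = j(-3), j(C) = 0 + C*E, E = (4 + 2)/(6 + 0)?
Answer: 1/600 ≈ 0.0016667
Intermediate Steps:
E = 1 (E = 6/6 = 6*(⅙) = 1)
j(C) = C (j(C) = 0 + C*1 = 0 + C = C)
F(v, X) = -3
1/(252 + (F(-8, 16) - 1*(-351))) = 1/(252 + (-3 - 1*(-351))) = 1/(252 + (-3 + 351)) = 1/(252 + 348) = 1/600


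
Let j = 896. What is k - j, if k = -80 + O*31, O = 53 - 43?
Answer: -666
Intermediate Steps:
O = 10
k = 230 (k = -80 + 10*31 = -80 + 310 = 230)
k - j = 230 - 1*896 = 230 - 896 = -666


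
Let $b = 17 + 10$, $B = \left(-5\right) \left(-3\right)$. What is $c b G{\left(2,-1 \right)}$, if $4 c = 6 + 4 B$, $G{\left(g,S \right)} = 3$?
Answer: $\frac{2673}{2} \approx 1336.5$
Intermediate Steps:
$B = 15$
$c = \frac{33}{2}$ ($c = \frac{6 + 4 \cdot 15}{4} = \frac{6 + 60}{4} = \frac{1}{4} \cdot 66 = \frac{33}{2} \approx 16.5$)
$b = 27$
$c b G{\left(2,-1 \right)} = \frac{33}{2} \cdot 27 \cdot 3 = \frac{891}{2} \cdot 3 = \frac{2673}{2}$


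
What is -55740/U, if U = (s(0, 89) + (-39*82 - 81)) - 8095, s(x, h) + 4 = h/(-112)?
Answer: 1248576/254885 ≈ 4.8986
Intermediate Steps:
s(x, h) = -4 - h/112 (s(x, h) = -4 + h/(-112) = -4 + h*(-1/112) = -4 - h/112)
U = -1274425/112 (U = ((-4 - 1/112*89) + (-39*82 - 81)) - 8095 = ((-4 - 89/112) + (-3198 - 81)) - 8095 = (-537/112 - 3279) - 8095 = -367785/112 - 8095 = -1274425/112 ≈ -11379.)
-55740/U = -55740/(-1274425/112) = -55740*(-112/1274425) = 1248576/254885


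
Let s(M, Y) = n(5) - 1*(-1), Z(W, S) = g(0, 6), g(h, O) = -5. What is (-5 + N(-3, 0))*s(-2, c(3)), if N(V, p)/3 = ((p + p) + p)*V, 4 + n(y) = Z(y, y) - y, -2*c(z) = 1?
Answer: 65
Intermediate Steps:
c(z) = -1/2 (c(z) = -1/2*1 = -1/2)
Z(W, S) = -5
n(y) = -9 - y (n(y) = -4 + (-5 - y) = -9 - y)
N(V, p) = 9*V*p (N(V, p) = 3*(((p + p) + p)*V) = 3*((2*p + p)*V) = 3*((3*p)*V) = 3*(3*V*p) = 9*V*p)
s(M, Y) = -13 (s(M, Y) = (-9 - 1*5) - 1*(-1) = (-9 - 5) + 1 = -14 + 1 = -13)
(-5 + N(-3, 0))*s(-2, c(3)) = (-5 + 9*(-3)*0)*(-13) = (-5 + 0)*(-13) = -5*(-13) = 65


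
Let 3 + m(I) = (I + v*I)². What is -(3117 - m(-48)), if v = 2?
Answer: 17616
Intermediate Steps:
m(I) = -3 + 9*I² (m(I) = -3 + (I + 2*I)² = -3 + (3*I)² = -3 + 9*I²)
-(3117 - m(-48)) = -(3117 - (-3 + 9*(-48)²)) = -(3117 - (-3 + 9*2304)) = -(3117 - (-3 + 20736)) = -(3117 - 1*20733) = -(3117 - 20733) = -1*(-17616) = 17616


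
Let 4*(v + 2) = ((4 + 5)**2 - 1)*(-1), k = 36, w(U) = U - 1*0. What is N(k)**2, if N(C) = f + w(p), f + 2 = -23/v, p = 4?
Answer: 4489/484 ≈ 9.2748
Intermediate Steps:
w(U) = U (w(U) = U + 0 = U)
v = -22 (v = -2 + (((4 + 5)**2 - 1)*(-1))/4 = -2 + ((9**2 - 1)*(-1))/4 = -2 + ((81 - 1)*(-1))/4 = -2 + (80*(-1))/4 = -2 + (1/4)*(-80) = -2 - 20 = -22)
f = -21/22 (f = -2 - 23/(-22) = -2 - 23*(-1/22) = -2 + 23/22 = -21/22 ≈ -0.95455)
N(C) = 67/22 (N(C) = -21/22 + 4 = 67/22)
N(k)**2 = (67/22)**2 = 4489/484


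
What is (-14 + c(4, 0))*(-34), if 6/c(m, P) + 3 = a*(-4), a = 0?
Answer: 544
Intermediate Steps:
c(m, P) = -2 (c(m, P) = 6/(-3 + 0*(-4)) = 6/(-3 + 0) = 6/(-3) = 6*(-⅓) = -2)
(-14 + c(4, 0))*(-34) = (-14 - 2)*(-34) = -16*(-34) = 544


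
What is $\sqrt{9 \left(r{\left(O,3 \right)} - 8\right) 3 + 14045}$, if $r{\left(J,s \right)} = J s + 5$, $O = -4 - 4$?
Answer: $2 \sqrt{3329} \approx 115.4$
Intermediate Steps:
$O = -8$
$r{\left(J,s \right)} = 5 + J s$
$\sqrt{9 \left(r{\left(O,3 \right)} - 8\right) 3 + 14045} = \sqrt{9 \left(\left(5 - 24\right) - 8\right) 3 + 14045} = \sqrt{9 \left(-19 - 8\right) 3 + 14045} = \sqrt{9 \left(-27\right) 3 + 14045} = \sqrt{\left(-243\right) 3 + 14045} = \sqrt{-729 + 14045} = \sqrt{13316} = 2 \sqrt{3329}$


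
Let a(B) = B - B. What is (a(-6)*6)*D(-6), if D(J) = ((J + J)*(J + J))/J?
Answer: 0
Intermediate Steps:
a(B) = 0
D(J) = 4*J (D(J) = ((2*J)*(2*J))/J = (4*J²)/J = 4*J)
(a(-6)*6)*D(-6) = (0*6)*(4*(-6)) = 0*(-24) = 0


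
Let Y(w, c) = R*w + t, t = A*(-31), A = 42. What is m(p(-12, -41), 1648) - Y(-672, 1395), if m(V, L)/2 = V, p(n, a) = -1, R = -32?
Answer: -20204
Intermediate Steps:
t = -1302 (t = 42*(-31) = -1302)
m(V, L) = 2*V
Y(w, c) = -1302 - 32*w (Y(w, c) = -32*w - 1302 = -1302 - 32*w)
m(p(-12, -41), 1648) - Y(-672, 1395) = 2*(-1) - (-1302 - 32*(-672)) = -2 - (-1302 + 21504) = -2 - 1*20202 = -2 - 20202 = -20204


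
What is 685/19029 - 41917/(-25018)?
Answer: 814775923/476067522 ≈ 1.7115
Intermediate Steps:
685/19029 - 41917/(-25018) = 685*(1/19029) - 41917*(-1/25018) = 685/19029 + 41917/25018 = 814775923/476067522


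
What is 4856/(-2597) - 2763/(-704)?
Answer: 3756887/1828288 ≈ 2.0549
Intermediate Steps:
4856/(-2597) - 2763/(-704) = 4856*(-1/2597) - 2763*(-1/704) = -4856/2597 + 2763/704 = 3756887/1828288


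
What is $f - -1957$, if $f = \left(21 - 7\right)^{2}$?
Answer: $2153$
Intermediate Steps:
$f = 196$ ($f = 14^{2} = 196$)
$f - -1957 = 196 - -1957 = 196 + 1957 = 2153$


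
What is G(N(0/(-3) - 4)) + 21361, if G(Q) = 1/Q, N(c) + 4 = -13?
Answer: 363136/17 ≈ 21361.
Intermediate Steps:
N(c) = -17 (N(c) = -4 - 13 = -17)
G(N(0/(-3) - 4)) + 21361 = 1/(-17) + 21361 = -1/17 + 21361 = 363136/17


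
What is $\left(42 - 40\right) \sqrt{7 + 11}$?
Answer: $6 \sqrt{2} \approx 8.4853$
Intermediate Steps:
$\left(42 - 40\right) \sqrt{7 + 11} = 2 \sqrt{18} = 2 \cdot 3 \sqrt{2} = 6 \sqrt{2}$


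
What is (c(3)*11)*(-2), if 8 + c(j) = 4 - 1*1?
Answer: 110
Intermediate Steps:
c(j) = -5 (c(j) = -8 + (4 - 1*1) = -8 + (4 - 1) = -8 + 3 = -5)
(c(3)*11)*(-2) = -5*11*(-2) = -55*(-2) = 110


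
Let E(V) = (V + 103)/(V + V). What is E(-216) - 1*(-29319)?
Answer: 12665921/432 ≈ 29319.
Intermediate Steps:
E(V) = (103 + V)/(2*V) (E(V) = (103 + V)/((2*V)) = (103 + V)*(1/(2*V)) = (103 + V)/(2*V))
E(-216) - 1*(-29319) = (½)*(103 - 216)/(-216) - 1*(-29319) = (½)*(-1/216)*(-113) + 29319 = 113/432 + 29319 = 12665921/432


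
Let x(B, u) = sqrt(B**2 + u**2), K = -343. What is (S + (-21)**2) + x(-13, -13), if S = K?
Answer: 98 + 13*sqrt(2) ≈ 116.38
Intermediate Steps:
S = -343
(S + (-21)**2) + x(-13, -13) = (-343 + (-21)**2) + sqrt((-13)**2 + (-13)**2) = (-343 + 441) + sqrt(169 + 169) = 98 + sqrt(338) = 98 + 13*sqrt(2)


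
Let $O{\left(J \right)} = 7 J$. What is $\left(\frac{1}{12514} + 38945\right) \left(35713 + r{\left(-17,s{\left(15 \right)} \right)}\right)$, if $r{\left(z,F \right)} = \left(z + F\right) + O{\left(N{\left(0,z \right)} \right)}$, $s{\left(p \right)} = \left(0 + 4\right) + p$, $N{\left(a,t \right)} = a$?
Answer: $\frac{17405981362665}{12514} \approx 1.3909 \cdot 10^{9}$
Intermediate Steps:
$s{\left(p \right)} = 4 + p$
$r{\left(z,F \right)} = F + z$ ($r{\left(z,F \right)} = \left(z + F\right) + 7 \cdot 0 = \left(F + z\right) + 0 = F + z$)
$\left(\frac{1}{12514} + 38945\right) \left(35713 + r{\left(-17,s{\left(15 \right)} \right)}\right) = \left(\frac{1}{12514} + 38945\right) \left(35713 + \left(\left(4 + 15\right) - 17\right)\right) = \left(\frac{1}{12514} + 38945\right) \left(35713 + \left(19 - 17\right)\right) = \frac{487357731 \left(35713 + 2\right)}{12514} = \frac{487357731}{12514} \cdot 35715 = \frac{17405981362665}{12514}$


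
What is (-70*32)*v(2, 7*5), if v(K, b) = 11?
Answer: -24640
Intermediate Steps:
(-70*32)*v(2, 7*5) = -70*32*11 = -2240*11 = -24640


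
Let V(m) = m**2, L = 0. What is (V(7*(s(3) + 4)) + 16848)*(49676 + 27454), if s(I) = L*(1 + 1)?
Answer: 1359956160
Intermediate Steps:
s(I) = 0 (s(I) = 0*(1 + 1) = 0*2 = 0)
(V(7*(s(3) + 4)) + 16848)*(49676 + 27454) = ((7*(0 + 4))**2 + 16848)*(49676 + 27454) = ((7*4)**2 + 16848)*77130 = (28**2 + 16848)*77130 = (784 + 16848)*77130 = 17632*77130 = 1359956160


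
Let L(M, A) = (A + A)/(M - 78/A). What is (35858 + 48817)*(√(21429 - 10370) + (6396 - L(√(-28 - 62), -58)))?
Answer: 4647460308400/8579 + 84675*√11059 - 2753518100*I*√10/8579 ≈ 5.5063e+8 - 1.015e+6*I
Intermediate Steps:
L(M, A) = 2*A/(M - 78/A) (L(M, A) = (2*A)/(M - 78/A) = 2*A/(M - 78/A))
(35858 + 48817)*(√(21429 - 10370) + (6396 - L(√(-28 - 62), -58))) = (35858 + 48817)*(√(21429 - 10370) + (6396 - 2*(-58)²/(-78 - 58*√(-28 - 62)))) = 84675*(√11059 + (6396 - 2*3364/(-78 - 174*I*√10))) = 84675*(√11059 + (6396 - 6728/(-78 - 174*I*√10))) = 84675*(6396 + √11059 - 6728/(-78 - 174*I*√10)) = 541581300 - 569693400/(-78 - 174*I*√10) + 84675*√11059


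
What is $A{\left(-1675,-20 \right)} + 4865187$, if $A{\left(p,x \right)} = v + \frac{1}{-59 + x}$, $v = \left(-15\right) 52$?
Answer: $\frac{384288152}{79} \approx 4.8644 \cdot 10^{6}$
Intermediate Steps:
$v = -780$
$A{\left(p,x \right)} = -780 + \frac{1}{-59 + x}$
$A{\left(-1675,-20 \right)} + 4865187 = \frac{46021 - -15600}{-59 - 20} + 4865187 = \frac{46021 + 15600}{-79} + 4865187 = \left(- \frac{1}{79}\right) 61621 + 4865187 = - \frac{61621}{79} + 4865187 = \frac{384288152}{79}$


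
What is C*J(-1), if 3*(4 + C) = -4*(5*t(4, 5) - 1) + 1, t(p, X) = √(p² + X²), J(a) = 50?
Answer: -350/3 - 1000*√41/3 ≈ -2251.0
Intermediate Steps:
t(p, X) = √(X² + p²)
C = -7/3 - 20*√41/3 (C = -4 + (-4*(5*√(5² + 4²) - 1) + 1)/3 = -4 + (-4*(5*√(25 + 16) - 1) + 1)/3 = -4 + (-4*(5*√41 - 1) + 1)/3 = -4 + (-4*(-1 + 5*√41) + 1)/3 = -4 + ((4 - 20*√41) + 1)/3 = -4 + (5 - 20*√41)/3 = -4 + (5/3 - 20*√41/3) = -7/3 - 20*√41/3 ≈ -45.021)
C*J(-1) = (-7/3 - 20*√41/3)*50 = -350/3 - 1000*√41/3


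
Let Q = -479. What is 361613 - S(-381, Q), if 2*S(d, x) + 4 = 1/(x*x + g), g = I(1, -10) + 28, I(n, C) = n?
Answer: 165959588099/458940 ≈ 3.6162e+5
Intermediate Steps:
g = 29 (g = 1 + 28 = 29)
S(d, x) = -2 + 1/(2*(29 + x²)) (S(d, x) = -2 + 1/(2*(x*x + 29)) = -2 + 1/(2*(x² + 29)) = -2 + 1/(2*(29 + x²)))
361613 - S(-381, Q) = 361613 - (-115 - 4*(-479)²)/(2*(29 + (-479)²)) = 361613 - (-115 - 4*229441)/(2*(29 + 229441)) = 361613 - (-115 - 917764)/(2*229470) = 361613 - (-917879)/(2*229470) = 361613 - 1*(-917879/458940) = 361613 + 917879/458940 = 165959588099/458940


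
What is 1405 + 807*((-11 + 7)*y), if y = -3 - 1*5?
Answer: 27229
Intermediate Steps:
y = -8 (y = -3 - 5 = -8)
1405 + 807*((-11 + 7)*y) = 1405 + 807*((-11 + 7)*(-8)) = 1405 + 807*(-4*(-8)) = 1405 + 807*32 = 1405 + 25824 = 27229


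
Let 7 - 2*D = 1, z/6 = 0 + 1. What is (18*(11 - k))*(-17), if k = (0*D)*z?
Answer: -3366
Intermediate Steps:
z = 6 (z = 6*(0 + 1) = 6*1 = 6)
D = 3 (D = 7/2 - ½*1 = 7/2 - ½ = 3)
k = 0 (k = (0*3)*6 = 0*6 = 0)
(18*(11 - k))*(-17) = (18*(11 - 1*0))*(-17) = (18*(11 + 0))*(-17) = (18*11)*(-17) = 198*(-17) = -3366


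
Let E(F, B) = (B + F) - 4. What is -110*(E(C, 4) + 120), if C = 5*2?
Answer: -14300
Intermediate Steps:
C = 10
E(F, B) = -4 + B + F
-110*(E(C, 4) + 120) = -110*((-4 + 4 + 10) + 120) = -110*(10 + 120) = -110*130 = -14300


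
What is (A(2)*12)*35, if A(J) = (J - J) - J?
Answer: -840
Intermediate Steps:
A(J) = -J (A(J) = 0 - J = -J)
(A(2)*12)*35 = (-1*2*12)*35 = -2*12*35 = -24*35 = -840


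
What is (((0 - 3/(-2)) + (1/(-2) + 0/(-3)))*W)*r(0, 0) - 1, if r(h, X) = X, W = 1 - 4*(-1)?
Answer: -1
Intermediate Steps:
W = 5 (W = 1 + 4 = 5)
(((0 - 3/(-2)) + (1/(-2) + 0/(-3)))*W)*r(0, 0) - 1 = (((0 - 3/(-2)) + (1/(-2) + 0/(-3)))*5)*0 - 1 = (((0 - 3*(-1/2)) + (1*(-1/2) + 0*(-1/3)))*5)*0 - 1 = (((0 + 3/2) + (-1/2 + 0))*5)*0 - 1 = ((3/2 - 1/2)*5)*0 - 1 = (1*5)*0 - 1 = 5*0 - 1 = 0 - 1 = -1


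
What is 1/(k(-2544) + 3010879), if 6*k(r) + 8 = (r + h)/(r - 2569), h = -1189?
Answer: 30678/92367708791 ≈ 3.3213e-7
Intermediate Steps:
k(r) = -4/3 + (-1189 + r)/(6*(-2569 + r)) (k(r) = -4/3 + ((r - 1189)/(r - 2569))/6 = -4/3 + ((-1189 + r)/(-2569 + r))/6 = -4/3 + (-1189 + r)/(6*(-2569 + r)))
1/(k(-2544) + 3010879) = 1/((19363 - 7*(-2544))/(6*(-2569 - 2544)) + 3010879) = 1/((⅙)*(19363 + 17808)/(-5113) + 3010879) = 1/((⅙)*(-1/5113)*37171 + 3010879) = 1/(-37171/30678 + 3010879) = 1/(92367708791/30678) = 30678/92367708791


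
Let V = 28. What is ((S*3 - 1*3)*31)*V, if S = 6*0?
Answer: -2604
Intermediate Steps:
S = 0
((S*3 - 1*3)*31)*V = ((0*3 - 1*3)*31)*28 = ((0 - 3)*31)*28 = -3*31*28 = -93*28 = -2604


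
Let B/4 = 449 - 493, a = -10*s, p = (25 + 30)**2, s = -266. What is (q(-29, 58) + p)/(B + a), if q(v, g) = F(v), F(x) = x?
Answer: 749/621 ≈ 1.2061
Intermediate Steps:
q(v, g) = v
p = 3025 (p = 55**2 = 3025)
a = 2660 (a = -10*(-266) = 2660)
B = -176 (B = 4*(449 - 493) = 4*(-44) = -176)
(q(-29, 58) + p)/(B + a) = (-29 + 3025)/(-176 + 2660) = 2996/2484 = 2996*(1/2484) = 749/621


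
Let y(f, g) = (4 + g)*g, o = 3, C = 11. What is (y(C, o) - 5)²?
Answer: 256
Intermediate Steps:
y(f, g) = g*(4 + g)
(y(C, o) - 5)² = (3*(4 + 3) - 5)² = (3*7 - 5)² = (21 - 5)² = 16² = 256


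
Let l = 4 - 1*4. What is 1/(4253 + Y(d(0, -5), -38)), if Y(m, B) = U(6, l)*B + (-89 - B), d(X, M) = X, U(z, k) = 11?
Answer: 1/3784 ≈ 0.00026427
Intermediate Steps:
l = 0 (l = 4 - 4 = 0)
Y(m, B) = -89 + 10*B (Y(m, B) = 11*B + (-89 - B) = -89 + 10*B)
1/(4253 + Y(d(0, -5), -38)) = 1/(4253 + (-89 + 10*(-38))) = 1/(4253 + (-89 - 380)) = 1/(4253 - 469) = 1/3784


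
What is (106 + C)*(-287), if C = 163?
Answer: -77203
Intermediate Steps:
(106 + C)*(-287) = (106 + 163)*(-287) = 269*(-287) = -77203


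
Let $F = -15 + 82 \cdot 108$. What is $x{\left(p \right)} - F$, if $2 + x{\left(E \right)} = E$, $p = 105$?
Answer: $-8738$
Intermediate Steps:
$x{\left(E \right)} = -2 + E$
$F = 8841$ ($F = -15 + 8856 = 8841$)
$x{\left(p \right)} - F = \left(-2 + 105\right) - 8841 = 103 - 8841 = -8738$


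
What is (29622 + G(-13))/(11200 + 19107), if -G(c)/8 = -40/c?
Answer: 384766/393991 ≈ 0.97659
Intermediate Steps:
G(c) = 320/c (G(c) = -(-320)/c = 320/c)
(29622 + G(-13))/(11200 + 19107) = (29622 + 320/(-13))/(11200 + 19107) = (29622 + 320*(-1/13))/30307 = (29622 - 320/13)*(1/30307) = (384766/13)*(1/30307) = 384766/393991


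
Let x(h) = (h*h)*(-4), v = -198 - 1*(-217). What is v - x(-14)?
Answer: 803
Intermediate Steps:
v = 19 (v = -198 + 217 = 19)
x(h) = -4*h² (x(h) = h²*(-4) = -4*h²)
v - x(-14) = 19 - (-4)*(-14)² = 19 - (-4)*196 = 19 - 1*(-784) = 19 + 784 = 803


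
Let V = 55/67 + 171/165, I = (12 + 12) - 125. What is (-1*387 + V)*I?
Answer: 143344351/3685 ≈ 38899.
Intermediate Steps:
I = -101 (I = 24 - 125 = -101)
V = 6844/3685 (V = 55*(1/67) + 171*(1/165) = 55/67 + 57/55 = 6844/3685 ≈ 1.8573)
(-1*387 + V)*I = (-1*387 + 6844/3685)*(-101) = (-387 + 6844/3685)*(-101) = -1419251/3685*(-101) = 143344351/3685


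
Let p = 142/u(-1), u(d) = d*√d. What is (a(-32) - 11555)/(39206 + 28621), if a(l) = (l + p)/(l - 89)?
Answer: -466041/2735689 - 142*I/8207067 ≈ -0.17036 - 1.7302e-5*I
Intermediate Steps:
u(d) = d^(3/2)
p = 142*I (p = 142/((-1)^(3/2)) = 142/((-I)) = 142*I ≈ 142.0*I)
a(l) = (l + 142*I)/(-89 + l) (a(l) = (l + 142*I)/(l - 89) = (l + 142*I)/(-89 + l))
(a(-32) - 11555)/(39206 + 28621) = ((-32 + 142*I)/(-89 - 32) - 11555)/(39206 + 28621) = ((-32 + 142*I)/(-121) - 11555)/67827 = (-(-32 + 142*I)/121 - 11555)*(1/67827) = ((32/121 - 142*I/121) - 11555)*(1/67827) = (-1398123/121 - 142*I/121)*(1/67827) = -466041/2735689 - 142*I/8207067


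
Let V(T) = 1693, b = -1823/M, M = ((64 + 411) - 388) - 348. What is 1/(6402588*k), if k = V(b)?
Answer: 1/10839581484 ≈ 9.2254e-11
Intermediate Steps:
M = -261 (M = (475 - 388) - 348 = 87 - 348 = -261)
b = 1823/261 (b = -1823/(-261) = -1823*(-1/261) = 1823/261 ≈ 6.9847)
k = 1693
1/(6402588*k) = 1/(6402588*1693) = (1/6402588)*(1/1693) = 1/10839581484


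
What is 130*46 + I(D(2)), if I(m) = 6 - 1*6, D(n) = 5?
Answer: 5980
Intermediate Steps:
I(m) = 0 (I(m) = 6 - 6 = 0)
130*46 + I(D(2)) = 130*46 + 0 = 5980 + 0 = 5980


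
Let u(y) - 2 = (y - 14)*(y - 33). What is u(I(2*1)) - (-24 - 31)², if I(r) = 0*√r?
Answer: -2561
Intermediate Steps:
I(r) = 0
u(y) = 2 + (-33 + y)*(-14 + y) (u(y) = 2 + (y - 14)*(y - 33) = 2 + (-14 + y)*(-33 + y) = 2 + (-33 + y)*(-14 + y))
u(I(2*1)) - (-24 - 31)² = (464 + 0² - 47*0) - (-24 - 31)² = (464 + 0 + 0) - 1*(-55)² = 464 - 1*3025 = 464 - 3025 = -2561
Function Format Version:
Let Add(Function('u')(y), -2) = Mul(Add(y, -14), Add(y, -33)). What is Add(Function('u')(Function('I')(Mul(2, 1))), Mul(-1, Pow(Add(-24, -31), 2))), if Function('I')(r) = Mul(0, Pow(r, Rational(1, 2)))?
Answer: -2561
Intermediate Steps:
Function('I')(r) = 0
Function('u')(y) = Add(2, Mul(Add(-33, y), Add(-14, y))) (Function('u')(y) = Add(2, Mul(Add(y, -14), Add(y, -33))) = Add(2, Mul(Add(-14, y), Add(-33, y))) = Add(2, Mul(Add(-33, y), Add(-14, y))))
Add(Function('u')(Function('I')(Mul(2, 1))), Mul(-1, Pow(Add(-24, -31), 2))) = Add(Add(464, Pow(0, 2), Mul(-47, 0)), Mul(-1, Pow(Add(-24, -31), 2))) = Add(Add(464, 0, 0), Mul(-1, Pow(-55, 2))) = Add(464, Mul(-1, 3025)) = Add(464, -3025) = -2561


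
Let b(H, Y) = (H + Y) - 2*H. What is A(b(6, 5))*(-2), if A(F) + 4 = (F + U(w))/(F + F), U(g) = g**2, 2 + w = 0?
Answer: 11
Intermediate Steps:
w = -2 (w = -2 + 0 = -2)
b(H, Y) = Y - H
A(F) = -4 + (4 + F)/(2*F) (A(F) = -4 + (F + (-2)**2)/(F + F) = -4 + (F + 4)/((2*F)) = -4 + (4 + F)*(1/(2*F)) = -4 + (4 + F)/(2*F))
A(b(6, 5))*(-2) = (-7/2 + 2/(5 - 1*6))*(-2) = (-7/2 + 2/(5 - 6))*(-2) = (-7/2 + 2/(-1))*(-2) = (-7/2 + 2*(-1))*(-2) = (-7/2 - 2)*(-2) = -11/2*(-2) = 11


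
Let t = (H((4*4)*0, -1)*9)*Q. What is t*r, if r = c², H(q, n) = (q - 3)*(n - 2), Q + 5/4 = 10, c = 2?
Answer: 2835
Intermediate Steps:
Q = 35/4 (Q = -5/4 + 10 = 35/4 ≈ 8.7500)
H(q, n) = (-3 + q)*(-2 + n)
r = 4 (r = 2² = 4)
t = 2835/4 (t = ((6 - 3*(-1) - 2*4*4*0 - 4*4*0)*9)*(35/4) = ((6 + 3 - 32*0 - 16*0)*9)*(35/4) = ((6 + 3 - 2*0 - 1*0)*9)*(35/4) = ((6 + 3 + 0 + 0)*9)*(35/4) = (9*9)*(35/4) = 81*(35/4) = 2835/4 ≈ 708.75)
t*r = (2835/4)*4 = 2835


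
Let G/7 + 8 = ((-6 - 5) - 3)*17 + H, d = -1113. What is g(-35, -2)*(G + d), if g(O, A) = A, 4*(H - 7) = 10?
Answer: 5537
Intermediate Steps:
H = 19/2 (H = 7 + (¼)*10 = 7 + 5/2 = 19/2 ≈ 9.5000)
G = -3311/2 (G = -56 + 7*(((-6 - 5) - 3)*17 + 19/2) = -56 + 7*((-11 - 3)*17 + 19/2) = -56 + 7*(-14*17 + 19/2) = -56 + 7*(-238 + 19/2) = -56 + 7*(-457/2) = -56 - 3199/2 = -3311/2 ≈ -1655.5)
g(-35, -2)*(G + d) = -2*(-3311/2 - 1113) = -2*(-5537/2) = 5537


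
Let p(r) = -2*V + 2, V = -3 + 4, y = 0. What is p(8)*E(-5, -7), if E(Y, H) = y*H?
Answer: 0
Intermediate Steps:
V = 1
E(Y, H) = 0 (E(Y, H) = 0*H = 0)
p(r) = 0 (p(r) = -2*1 + 2 = -2 + 2 = 0)
p(8)*E(-5, -7) = 0*0 = 0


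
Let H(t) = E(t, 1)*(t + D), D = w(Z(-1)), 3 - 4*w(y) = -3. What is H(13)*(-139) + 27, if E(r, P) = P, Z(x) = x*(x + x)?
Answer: -3977/2 ≈ -1988.5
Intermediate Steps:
Z(x) = 2*x**2 (Z(x) = x*(2*x) = 2*x**2)
w(y) = 3/2 (w(y) = 3/4 - 1/4*(-3) = 3/4 + 3/4 = 3/2)
D = 3/2 ≈ 1.5000
H(t) = 3/2 + t (H(t) = 1*(t + 3/2) = 1*(3/2 + t) = 3/2 + t)
H(13)*(-139) + 27 = (3/2 + 13)*(-139) + 27 = (29/2)*(-139) + 27 = -4031/2 + 27 = -3977/2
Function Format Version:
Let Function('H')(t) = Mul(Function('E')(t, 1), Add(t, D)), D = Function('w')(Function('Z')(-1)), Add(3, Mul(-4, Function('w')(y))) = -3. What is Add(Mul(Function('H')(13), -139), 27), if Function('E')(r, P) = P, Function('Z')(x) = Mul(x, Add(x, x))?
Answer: Rational(-3977, 2) ≈ -1988.5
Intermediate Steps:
Function('Z')(x) = Mul(2, Pow(x, 2)) (Function('Z')(x) = Mul(x, Mul(2, x)) = Mul(2, Pow(x, 2)))
Function('w')(y) = Rational(3, 2) (Function('w')(y) = Add(Rational(3, 4), Mul(Rational(-1, 4), -3)) = Add(Rational(3, 4), Rational(3, 4)) = Rational(3, 2))
D = Rational(3, 2) ≈ 1.5000
Function('H')(t) = Add(Rational(3, 2), t) (Function('H')(t) = Mul(1, Add(t, Rational(3, 2))) = Mul(1, Add(Rational(3, 2), t)) = Add(Rational(3, 2), t))
Add(Mul(Function('H')(13), -139), 27) = Add(Mul(Add(Rational(3, 2), 13), -139), 27) = Add(Mul(Rational(29, 2), -139), 27) = Add(Rational(-4031, 2), 27) = Rational(-3977, 2)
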